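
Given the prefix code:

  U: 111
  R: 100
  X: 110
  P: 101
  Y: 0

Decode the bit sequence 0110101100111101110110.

YXPRUPXX

Read left to right; each codeword is recognised as soon as it completes (prefix code):
  0→Y | 110→X | 101→P | 100→R | 111→U | 101→P | 110→X | 110→X
Decoded message: YXPRUPXX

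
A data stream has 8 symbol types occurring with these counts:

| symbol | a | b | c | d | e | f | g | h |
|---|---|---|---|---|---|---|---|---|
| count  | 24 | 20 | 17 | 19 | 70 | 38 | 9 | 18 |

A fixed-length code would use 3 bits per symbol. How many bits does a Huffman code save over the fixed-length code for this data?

Fixed-length: 3 bits × 215 symbols = 645 bits.
Huffman merges:
g(9) + c(17) → 26
h(18) + d(19) → 37
b(20) + a(24) → 44
26 + 37 → 63
f(38) + 44 → 82
63 + e(70) → 133
82 + 133 → 215
Huffman total = 26 + 37 + 44 + 63 + 82 + 133 + 215 = 600 bits.
Saving = 645 − 600 = 45 bits.

45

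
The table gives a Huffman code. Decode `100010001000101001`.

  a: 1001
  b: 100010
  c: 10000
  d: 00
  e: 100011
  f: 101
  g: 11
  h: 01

Read left to right; each codeword is recognised as soon as it completes (prefix code):
  100010→b | 00→d | 100010→b | 1001→a
Decoded message: bdba

bdba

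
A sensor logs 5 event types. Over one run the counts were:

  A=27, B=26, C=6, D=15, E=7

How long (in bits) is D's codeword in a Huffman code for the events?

Huffman merges, smallest pair first:
combine C(6), E(7) → 13
combine 13, D(15) → 28
combine B(26), A(27) → 53
combine 28, 53 → 81
D sits 2 levels below the root, so its codeword is 2 bits.

2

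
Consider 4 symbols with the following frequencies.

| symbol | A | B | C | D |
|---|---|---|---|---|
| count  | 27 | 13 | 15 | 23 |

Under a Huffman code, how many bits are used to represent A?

Huffman merges, smallest pair first:
combine B(13), C(15) → 28
combine D(23), A(27) → 50
combine 28, 50 → 78
The subtree containing A is merged 2 times, so code length = 2.

2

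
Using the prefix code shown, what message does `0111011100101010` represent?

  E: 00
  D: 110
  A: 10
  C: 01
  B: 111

CDBEAAA

Read left to right; each codeword is recognised as soon as it completes (prefix code):
  01→C | 110→D | 111→B | 00→E | 10→A | 10→A | 10→A
Decoded message: CDBEAAA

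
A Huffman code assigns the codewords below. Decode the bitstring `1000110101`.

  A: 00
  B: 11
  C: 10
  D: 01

CABDD

Read left to right; each codeword is recognised as soon as it completes (prefix code):
  10→C | 00→A | 11→B | 01→D | 01→D
Decoded message: CABDD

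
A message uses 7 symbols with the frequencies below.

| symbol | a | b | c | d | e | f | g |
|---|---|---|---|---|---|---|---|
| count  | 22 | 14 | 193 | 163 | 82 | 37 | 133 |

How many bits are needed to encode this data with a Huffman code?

1552

Build the Huffman tree bottom-up:
merge b(14) and a(22): 36
merge 36 and f(37): 73
merge 73 and e(82): 155
merge g(133) and 155: 288
merge d(163) and c(193): 356
merge 288 and 356: 644
The encoded length is the sum of every internal node's weight: 36 + 73 + 155 + 288 + 356 + 644 = 1552 bits.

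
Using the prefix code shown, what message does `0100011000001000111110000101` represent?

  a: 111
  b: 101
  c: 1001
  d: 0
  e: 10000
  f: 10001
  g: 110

Read left to right; each codeword is recognised as soon as it completes (prefix code):
  0→d | 10001→f | 10000→e | 0→d | 10001→f | 111→a | 10000→e | 101→b
Decoded message: dfedfaeb

dfedfaeb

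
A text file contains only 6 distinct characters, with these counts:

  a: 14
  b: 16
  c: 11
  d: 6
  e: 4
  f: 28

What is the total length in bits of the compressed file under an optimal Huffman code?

189

Build the Huffman tree bottom-up:
e(4) + d(6) → 10
10 + c(11) → 21
a(14) + b(16) → 30
21 + f(28) → 49
30 + 49 → 79
The encoded length is the sum of every internal node's weight: 10 + 21 + 30 + 49 + 79 = 189 bits.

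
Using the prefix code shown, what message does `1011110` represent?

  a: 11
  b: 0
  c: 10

Read left to right; each codeword is recognised as soon as it completes (prefix code):
  10→c | 11→a | 11→a | 0→b
Decoded message: caab

caab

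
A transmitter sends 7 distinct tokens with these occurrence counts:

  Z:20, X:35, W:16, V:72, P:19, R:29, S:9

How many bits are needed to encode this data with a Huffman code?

518

Merge the two smallest weights repeatedly:
S(9) + W(16) → 25
P(19) + Z(20) → 39
25 + R(29) → 54
X(35) + 39 → 74
54 + V(72) → 126
74 + 126 → 200
The encoded length is the sum of every internal node's weight: 25 + 39 + 54 + 74 + 126 + 200 = 518 bits.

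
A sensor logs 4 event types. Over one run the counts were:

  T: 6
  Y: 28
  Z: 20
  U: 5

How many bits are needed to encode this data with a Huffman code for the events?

101

Merge the two smallest weights repeatedly:
U(5) + T(6) → 11
11 + Z(20) → 31
Y(28) + 31 → 59
Total encoded bits = sum of merged weights = 11 + 31 + 59 = 101.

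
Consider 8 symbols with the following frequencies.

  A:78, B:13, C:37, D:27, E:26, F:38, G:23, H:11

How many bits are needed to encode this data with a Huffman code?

705

Merge the two smallest weights repeatedly:
H(11) + B(13) → 24
G(23) + 24 → 47
E(26) + D(27) → 53
C(37) + F(38) → 75
47 + 53 → 100
75 + A(78) → 153
100 + 153 → 253
Total encoded bits = sum of merged weights = 24 + 47 + 53 + 75 + 100 + 153 + 253 = 705.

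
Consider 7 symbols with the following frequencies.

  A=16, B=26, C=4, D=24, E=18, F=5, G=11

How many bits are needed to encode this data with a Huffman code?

Merge the two smallest weights repeatedly:
merge C(4) and F(5): 9
merge 9 and G(11): 20
merge A(16) and E(18): 34
merge 20 and D(24): 44
merge B(26) and 34: 60
merge 44 and 60: 104
The encoded length is the sum of every internal node's weight: 9 + 20 + 34 + 44 + 60 + 104 = 271 bits.

271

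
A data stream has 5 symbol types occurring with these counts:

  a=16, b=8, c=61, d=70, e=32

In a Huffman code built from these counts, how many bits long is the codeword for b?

Repeatedly merge the two smallest:
b(8) + a(16) → 24
24 + e(32) → 56
56 + c(61) → 117
d(70) + 117 → 187
The subtree containing b is merged 4 times, so code length = 4.

4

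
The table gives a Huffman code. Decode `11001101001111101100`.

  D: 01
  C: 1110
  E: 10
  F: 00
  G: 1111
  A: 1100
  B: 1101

Read left to right; each codeword is recognised as soon as it completes (prefix code):
  1100→A | 1101→B | 00→F | 1111→G | 10→E | 1100→A
Decoded message: ABFGEA

ABFGEA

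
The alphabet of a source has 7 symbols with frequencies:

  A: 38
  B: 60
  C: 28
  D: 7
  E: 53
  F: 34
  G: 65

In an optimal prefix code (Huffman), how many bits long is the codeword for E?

3

Repeatedly merge the two smallest:
combine D(7), C(28) → 35
combine F(34), 35 → 69
combine A(38), E(53) → 91
combine B(60), G(65) → 125
combine 69, 91 → 160
combine 125, 160 → 285
The subtree containing E is merged 3 times, so code length = 3.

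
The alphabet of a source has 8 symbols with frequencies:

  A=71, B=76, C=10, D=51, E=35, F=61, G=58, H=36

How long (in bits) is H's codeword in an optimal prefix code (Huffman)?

Huffman merges, smallest pair first:
C(10) + E(35) → 45
H(36) + 45 → 81
D(51) + G(58) → 109
F(61) + A(71) → 132
B(76) + 81 → 157
109 + 132 → 241
157 + 241 → 398
The subtree containing H is merged 3 times, so code length = 3.

3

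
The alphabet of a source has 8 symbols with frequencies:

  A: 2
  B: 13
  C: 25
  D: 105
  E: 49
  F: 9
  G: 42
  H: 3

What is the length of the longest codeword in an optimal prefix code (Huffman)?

Merge the two lowest-weight nodes at each step:
A(2) + H(3) → 5
5 + F(9) → 14
B(13) + 14 → 27
C(25) + 27 → 52
G(42) + E(49) → 91
52 + 91 → 143
D(105) + 143 → 248
The first pair merged (A, H) ends up deepest, at depth 6.

6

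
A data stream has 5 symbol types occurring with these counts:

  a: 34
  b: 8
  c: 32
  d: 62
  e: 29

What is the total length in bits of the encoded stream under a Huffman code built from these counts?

Greedily combine the two least-frequent nodes:
b(8) + e(29) → 37
c(32) + a(34) → 66
37 + d(62) → 99
66 + 99 → 165
The encoded length is the sum of every internal node's weight: 37 + 66 + 99 + 165 = 367 bits.

367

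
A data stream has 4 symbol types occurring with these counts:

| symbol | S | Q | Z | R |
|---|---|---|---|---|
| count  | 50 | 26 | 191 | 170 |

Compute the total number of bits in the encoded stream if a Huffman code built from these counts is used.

759

Greedily combine the two least-frequent nodes:
merge Q(26) and S(50): 76
merge 76 and R(170): 246
merge Z(191) and 246: 437
The encoded length is the sum of every internal node's weight: 76 + 246 + 437 = 759 bits.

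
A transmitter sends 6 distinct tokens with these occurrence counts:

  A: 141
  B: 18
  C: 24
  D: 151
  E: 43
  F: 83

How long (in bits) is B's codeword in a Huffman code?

4

Huffman merges, smallest pair first:
combine B(18), C(24) → 42
combine 42, E(43) → 85
combine F(83), 85 → 168
combine A(141), D(151) → 292
combine 168, 292 → 460
B sits 4 levels below the root, so its codeword is 4 bits.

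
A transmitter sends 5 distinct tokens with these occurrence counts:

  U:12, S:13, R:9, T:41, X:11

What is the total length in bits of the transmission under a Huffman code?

176

Merge the two smallest weights repeatedly:
R(9) + X(11) → 20
U(12) + S(13) → 25
20 + 25 → 45
T(41) + 45 → 86
Total encoded bits = sum of merged weights = 20 + 25 + 45 + 86 = 176.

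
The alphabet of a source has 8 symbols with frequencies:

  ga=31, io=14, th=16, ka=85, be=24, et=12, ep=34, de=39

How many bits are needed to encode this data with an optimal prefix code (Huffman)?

Greedily combine the two least-frequent nodes:
et(12) + io(14) → 26
th(16) + be(24) → 40
26 + ga(31) → 57
ep(34) + de(39) → 73
40 + 57 → 97
73 + ka(85) → 158
97 + 158 → 255
Total encoded bits = sum of merged weights = 26 + 40 + 57 + 73 + 97 + 158 + 255 = 706.

706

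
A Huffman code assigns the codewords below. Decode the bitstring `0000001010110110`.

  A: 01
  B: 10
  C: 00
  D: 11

Read left to right; each codeword is recognised as soon as it completes (prefix code):
  00→C | 00→C | 00→C | 10→B | 10→B | 11→D | 01→A | 10→B
Decoded message: CCCBBDAB

CCCBBDAB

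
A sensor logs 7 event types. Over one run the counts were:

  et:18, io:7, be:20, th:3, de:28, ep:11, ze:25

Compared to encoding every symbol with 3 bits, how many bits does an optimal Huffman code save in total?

Fixed-length: 3 bits × 112 symbols = 336 bits.
Huffman merges:
combine th(3), io(7) → 10
combine 10, ep(11) → 21
combine et(18), be(20) → 38
combine 21, ze(25) → 46
combine de(28), 38 → 66
combine 46, 66 → 112
Huffman total = 10 + 21 + 38 + 46 + 66 + 112 = 293 bits.
Saving = 336 − 293 = 43 bits.

43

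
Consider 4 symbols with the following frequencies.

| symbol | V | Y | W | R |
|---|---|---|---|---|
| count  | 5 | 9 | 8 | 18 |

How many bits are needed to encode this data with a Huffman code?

75

Greedily combine the two least-frequent nodes:
combine V(5), W(8) → 13
combine Y(9), 13 → 22
combine R(18), 22 → 40
The encoded length is the sum of every internal node's weight: 13 + 22 + 40 = 75 bits.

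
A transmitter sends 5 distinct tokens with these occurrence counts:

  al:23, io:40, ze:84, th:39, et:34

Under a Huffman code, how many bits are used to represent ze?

Huffman merges, smallest pair first:
combine al(23), et(34) → 57
combine th(39), io(40) → 79
combine 57, 79 → 136
combine ze(84), 136 → 220
ze sits one level below the root: a 1-bit codeword.

1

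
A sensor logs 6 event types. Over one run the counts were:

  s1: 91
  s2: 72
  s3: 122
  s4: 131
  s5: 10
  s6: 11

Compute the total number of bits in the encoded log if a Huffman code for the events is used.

Merge the two smallest weights repeatedly:
combine s5(10), s6(11) → 21
combine 21, s2(72) → 93
combine s1(91), 93 → 184
combine s3(122), s4(131) → 253
combine 184, 253 → 437
Each symbol's bit-cost is frequency × depth; summing gives 988 bits (equivalently 21 + 93 + 184 + 253 + 437).

988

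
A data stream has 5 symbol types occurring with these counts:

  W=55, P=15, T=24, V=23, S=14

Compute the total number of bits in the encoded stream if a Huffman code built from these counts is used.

283

Build the Huffman tree bottom-up:
S(14) + P(15) → 29
V(23) + T(24) → 47
29 + 47 → 76
W(55) + 76 → 131
Each symbol's bit-cost is frequency × depth; summing gives 283 bits (equivalently 29 + 47 + 76 + 131).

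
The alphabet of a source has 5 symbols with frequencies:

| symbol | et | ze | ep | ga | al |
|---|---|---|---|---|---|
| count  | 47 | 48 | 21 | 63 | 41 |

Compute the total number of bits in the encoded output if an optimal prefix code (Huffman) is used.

Merge the two smallest weights repeatedly:
ep(21) + al(41) → 62
et(47) + ze(48) → 95
62 + ga(63) → 125
95 + 125 → 220
Total encoded bits = sum of merged weights = 62 + 95 + 125 + 220 = 502.

502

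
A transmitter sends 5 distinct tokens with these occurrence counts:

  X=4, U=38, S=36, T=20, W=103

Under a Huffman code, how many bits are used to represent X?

Repeatedly merge the two smallest:
combine X(4), T(20) → 24
combine 24, S(36) → 60
combine U(38), 60 → 98
combine 98, W(103) → 201
X's leaf is at depth 4, giving a 4-bit codeword.

4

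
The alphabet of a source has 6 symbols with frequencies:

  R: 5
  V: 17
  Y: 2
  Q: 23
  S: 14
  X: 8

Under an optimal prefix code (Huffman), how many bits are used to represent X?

3

Build the tree from the bottom:
merge Y(2) and R(5): 7
merge 7 and X(8): 15
merge S(14) and 15: 29
merge V(17) and Q(23): 40
merge 29 and 40: 69
X's leaf is at depth 3, giving a 3-bit codeword.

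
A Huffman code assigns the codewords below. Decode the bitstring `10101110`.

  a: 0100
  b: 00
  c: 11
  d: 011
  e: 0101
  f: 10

ffcf

Read left to right; each codeword is recognised as soon as it completes (prefix code):
  10→f | 10→f | 11→c | 10→f
Decoded message: ffcf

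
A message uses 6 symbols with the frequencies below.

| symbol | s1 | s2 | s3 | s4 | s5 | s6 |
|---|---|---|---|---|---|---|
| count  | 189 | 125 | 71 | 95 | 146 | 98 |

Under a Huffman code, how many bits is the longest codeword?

Merge the two lowest-weight nodes at each step:
combine s3(71), s4(95) → 166
combine s6(98), s2(125) → 223
combine s5(146), 166 → 312
combine s1(189), 223 → 412
combine 312, 412 → 724
Maximum depth reached is 3.

3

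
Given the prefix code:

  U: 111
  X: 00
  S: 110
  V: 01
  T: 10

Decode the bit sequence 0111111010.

VUST

Read left to right; each codeword is recognised as soon as it completes (prefix code):
  01→V | 111→U | 110→S | 10→T
Decoded message: VUST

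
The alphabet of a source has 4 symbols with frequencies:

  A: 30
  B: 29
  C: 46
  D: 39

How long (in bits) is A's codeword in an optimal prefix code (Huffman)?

Huffman merges, smallest pair first:
merge B(29) and A(30): 59
merge D(39) and C(46): 85
merge 59 and 85: 144
A sits 2 levels below the root, so its codeword is 2 bits.

2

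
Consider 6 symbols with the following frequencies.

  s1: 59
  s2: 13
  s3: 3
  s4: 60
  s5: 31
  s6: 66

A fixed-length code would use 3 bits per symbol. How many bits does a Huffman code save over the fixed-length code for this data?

Fixed-length: 3 bits × 232 symbols = 696 bits.
Huffman merges:
s3(3) + s2(13) → 16
16 + s5(31) → 47
47 + s1(59) → 106
s4(60) + s6(66) → 126
106 + 126 → 232
Huffman total = 16 + 47 + 106 + 126 + 232 = 527 bits.
Saving = 696 − 527 = 169 bits.

169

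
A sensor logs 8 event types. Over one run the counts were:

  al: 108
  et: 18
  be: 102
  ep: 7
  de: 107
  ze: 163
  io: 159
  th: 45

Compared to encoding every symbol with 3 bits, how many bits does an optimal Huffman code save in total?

227

Fixed-length: 3 bits × 709 symbols = 2127 bits.
Huffman merges:
combine ep(7), et(18) → 25
combine 25, th(45) → 70
combine 70, be(102) → 172
combine de(107), al(108) → 215
combine io(159), ze(163) → 322
combine 172, 215 → 387
combine 322, 387 → 709
Huffman total = 25 + 70 + 172 + 215 + 322 + 387 + 709 = 1900 bits.
Saving = 2127 − 1900 = 227 bits.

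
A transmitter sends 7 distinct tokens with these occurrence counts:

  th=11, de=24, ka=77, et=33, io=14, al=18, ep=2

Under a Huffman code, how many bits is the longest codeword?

Merge the two lowest-weight nodes at each step:
ep(2) + th(11) → 13
13 + io(14) → 27
al(18) + de(24) → 42
27 + et(33) → 60
42 + 60 → 102
ka(77) + 102 → 179
The first pair merged (ep, th) ends up deepest, at depth 5.

5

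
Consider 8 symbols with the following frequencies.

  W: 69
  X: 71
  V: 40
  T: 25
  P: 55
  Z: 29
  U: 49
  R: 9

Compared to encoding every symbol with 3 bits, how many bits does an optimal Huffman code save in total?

43

Fixed-length: 3 bits × 347 symbols = 1041 bits.
Huffman merges:
combine R(9), T(25) → 34
combine Z(29), 34 → 63
combine V(40), U(49) → 89
combine P(55), 63 → 118
combine W(69), X(71) → 140
combine 89, 118 → 207
combine 140, 207 → 347
Huffman total = 34 + 63 + 89 + 118 + 140 + 207 + 347 = 998 bits.
Saving = 1041 − 998 = 43 bits.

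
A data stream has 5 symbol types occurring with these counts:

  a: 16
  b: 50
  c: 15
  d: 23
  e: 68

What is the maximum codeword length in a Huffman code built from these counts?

Merge the two lowest-weight nodes at each step:
combine c(15), a(16) → 31
combine d(23), 31 → 54
combine b(50), 54 → 104
combine e(68), 104 → 172
The first pair merged (c, a) ends up deepest, at depth 4.

4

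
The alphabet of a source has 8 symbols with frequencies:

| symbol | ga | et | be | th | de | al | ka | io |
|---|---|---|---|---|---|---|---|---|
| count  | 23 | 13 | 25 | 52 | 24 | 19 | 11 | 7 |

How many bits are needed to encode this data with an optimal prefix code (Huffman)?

488

Build the Huffman tree bottom-up:
combine io(7), ka(11) → 18
combine et(13), 18 → 31
combine al(19), ga(23) → 42
combine de(24), be(25) → 49
combine 31, 42 → 73
combine 49, th(52) → 101
combine 73, 101 → 174
The encoded length is the sum of every internal node's weight: 18 + 31 + 42 + 49 + 73 + 101 + 174 = 488 bits.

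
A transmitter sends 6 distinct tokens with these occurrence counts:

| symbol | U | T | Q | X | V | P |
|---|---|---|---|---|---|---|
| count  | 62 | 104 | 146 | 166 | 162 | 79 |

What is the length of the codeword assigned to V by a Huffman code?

2

Huffman merges, smallest pair first:
U(62) + P(79) → 141
T(104) + 141 → 245
Q(146) + V(162) → 308
X(166) + 245 → 411
308 + 411 → 719
The subtree containing V is merged 2 times, so code length = 2.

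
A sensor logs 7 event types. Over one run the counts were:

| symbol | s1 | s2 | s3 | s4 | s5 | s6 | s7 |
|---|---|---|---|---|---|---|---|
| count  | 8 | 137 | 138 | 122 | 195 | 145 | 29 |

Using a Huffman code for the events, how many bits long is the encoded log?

Greedily combine the two least-frequent nodes:
merge s1(8) and s7(29): 37
merge 37 and s4(122): 159
merge s2(137) and s3(138): 275
merge s6(145) and 159: 304
merge s5(195) and 275: 470
merge 304 and 470: 774
Each symbol's bit-cost is frequency × depth; summing gives 2019 bits (equivalently 37 + 159 + 275 + 304 + 470 + 774).

2019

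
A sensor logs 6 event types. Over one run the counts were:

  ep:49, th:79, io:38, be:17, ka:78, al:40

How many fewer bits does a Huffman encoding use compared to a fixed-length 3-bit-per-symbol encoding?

157

Fixed-length: 3 bits × 301 symbols = 903 bits.
Huffman merges:
be(17) + io(38) → 55
al(40) + ep(49) → 89
55 + ka(78) → 133
th(79) + 89 → 168
133 + 168 → 301
Huffman total = 55 + 89 + 133 + 168 + 301 = 746 bits.
Saving = 903 − 746 = 157 bits.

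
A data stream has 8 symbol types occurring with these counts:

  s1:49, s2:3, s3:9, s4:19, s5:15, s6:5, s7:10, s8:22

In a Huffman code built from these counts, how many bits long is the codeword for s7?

Repeatedly merge the two smallest:
combine s2(3), s6(5) → 8
combine 8, s3(9) → 17
combine s7(10), s5(15) → 25
combine 17, s4(19) → 36
combine s8(22), 25 → 47
combine 36, 47 → 83
combine s1(49), 83 → 132
The subtree containing s7 is merged 4 times, so code length = 4.

4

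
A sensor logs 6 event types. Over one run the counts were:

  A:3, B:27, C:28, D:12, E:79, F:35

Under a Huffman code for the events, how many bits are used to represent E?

1

Huffman merges, smallest pair first:
merge A(3) and D(12): 15
merge 15 and B(27): 42
merge C(28) and F(35): 63
merge 42 and 63: 105
merge E(79) and 105: 184
E is merged only at the final step, so code length = 1.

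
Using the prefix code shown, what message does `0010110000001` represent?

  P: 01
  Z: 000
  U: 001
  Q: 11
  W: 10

UPWZU

Read left to right; each codeword is recognised as soon as it completes (prefix code):
  001→U | 01→P | 10→W | 000→Z | 001→U
Decoded message: UPWZU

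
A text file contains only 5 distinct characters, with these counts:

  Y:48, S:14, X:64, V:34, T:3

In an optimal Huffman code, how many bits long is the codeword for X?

Build the tree from the bottom:
T(3) + S(14) → 17
17 + V(34) → 51
Y(48) + 51 → 99
X(64) + 99 → 163
X sits one level below the root: a 1-bit codeword.

1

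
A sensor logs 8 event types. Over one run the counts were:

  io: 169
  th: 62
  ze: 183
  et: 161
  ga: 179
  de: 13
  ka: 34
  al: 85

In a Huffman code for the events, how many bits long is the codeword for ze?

2

Huffman merges, smallest pair first:
merge de(13) and ka(34): 47
merge 47 and th(62): 109
merge al(85) and 109: 194
merge et(161) and io(169): 330
merge ga(179) and ze(183): 362
merge 194 and 330: 524
merge 362 and 524: 886
ze sits 2 levels below the root, so its codeword is 2 bits.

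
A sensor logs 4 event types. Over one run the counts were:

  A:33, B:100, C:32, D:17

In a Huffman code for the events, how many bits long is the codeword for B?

1

Repeatedly merge the two smallest:
D(17) + C(32) → 49
A(33) + 49 → 82
82 + B(100) → 182
B sits one level below the root: a 1-bit codeword.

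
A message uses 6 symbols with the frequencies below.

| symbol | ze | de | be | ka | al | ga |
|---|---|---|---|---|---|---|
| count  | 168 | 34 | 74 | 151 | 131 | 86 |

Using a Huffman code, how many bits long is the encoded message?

Greedily combine the two least-frequent nodes:
merge de(34) and be(74): 108
merge ga(86) and 108: 194
merge al(131) and ka(151): 282
merge ze(168) and 194: 362
merge 282 and 362: 644
Total encoded bits = sum of merged weights = 108 + 194 + 282 + 362 + 644 = 1590.

1590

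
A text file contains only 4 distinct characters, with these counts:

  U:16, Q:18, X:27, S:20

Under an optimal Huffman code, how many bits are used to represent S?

2

Huffman merges, smallest pair first:
combine U(16), Q(18) → 34
combine S(20), X(27) → 47
combine 34, 47 → 81
S's leaf is at depth 2, giving a 2-bit codeword.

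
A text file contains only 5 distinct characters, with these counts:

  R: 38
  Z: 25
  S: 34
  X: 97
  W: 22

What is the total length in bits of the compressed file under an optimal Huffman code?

454

Greedily combine the two least-frequent nodes:
combine W(22), Z(25) → 47
combine S(34), R(38) → 72
combine 47, 72 → 119
combine X(97), 119 → 216
Total encoded bits = sum of merged weights = 47 + 72 + 119 + 216 = 454.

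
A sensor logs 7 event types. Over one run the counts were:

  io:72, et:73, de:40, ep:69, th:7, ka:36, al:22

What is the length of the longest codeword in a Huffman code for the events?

5

Merge the two lowest-weight nodes at each step:
combine th(7), al(22) → 29
combine 29, ka(36) → 65
combine de(40), 65 → 105
combine ep(69), io(72) → 141
combine et(73), 105 → 178
combine 141, 178 → 319
Maximum depth reached is 5.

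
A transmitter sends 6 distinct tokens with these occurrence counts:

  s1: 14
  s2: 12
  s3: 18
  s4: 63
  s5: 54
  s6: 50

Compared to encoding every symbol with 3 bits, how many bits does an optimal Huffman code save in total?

Fixed-length: 3 bits × 211 symbols = 633 bits.
Huffman merges:
s2(12) + s1(14) → 26
s3(18) + 26 → 44
44 + s6(50) → 94
s5(54) + s4(63) → 117
94 + 117 → 211
Huffman total = 26 + 44 + 94 + 117 + 211 = 492 bits.
Saving = 633 − 492 = 141 bits.

141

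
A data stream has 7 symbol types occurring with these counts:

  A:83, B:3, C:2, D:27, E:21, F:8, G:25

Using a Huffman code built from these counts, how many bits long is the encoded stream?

359

Build the Huffman tree bottom-up:
merge C(2) and B(3): 5
merge 5 and F(8): 13
merge 13 and E(21): 34
merge G(25) and D(27): 52
merge 34 and 52: 86
merge A(83) and 86: 169
Each symbol's bit-cost is frequency × depth; summing gives 359 bits (equivalently 5 + 13 + 34 + 52 + 86 + 169).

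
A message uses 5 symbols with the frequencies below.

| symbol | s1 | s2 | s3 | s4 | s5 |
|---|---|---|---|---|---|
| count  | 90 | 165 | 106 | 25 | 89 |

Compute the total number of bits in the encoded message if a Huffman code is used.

1064

Build the Huffman tree bottom-up:
s4(25) + s5(89) → 114
s1(90) + s3(106) → 196
114 + s2(165) → 279
196 + 279 → 475
The encoded length is the sum of every internal node's weight: 114 + 196 + 279 + 475 = 1064 bits.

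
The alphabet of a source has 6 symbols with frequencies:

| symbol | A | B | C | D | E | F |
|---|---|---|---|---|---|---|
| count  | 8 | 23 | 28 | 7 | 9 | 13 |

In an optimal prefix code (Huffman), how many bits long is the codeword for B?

2

Repeatedly merge the two smallest:
combine D(7), A(8) → 15
combine E(9), F(13) → 22
combine 15, 22 → 37
combine B(23), C(28) → 51
combine 37, 51 → 88
B's leaf is at depth 2, giving a 2-bit codeword.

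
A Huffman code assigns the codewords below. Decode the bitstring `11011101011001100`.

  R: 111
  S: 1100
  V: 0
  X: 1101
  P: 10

XXVSS

Read left to right; each codeword is recognised as soon as it completes (prefix code):
  1101→X | 1101→X | 0→V | 1100→S | 1100→S
Decoded message: XXVSS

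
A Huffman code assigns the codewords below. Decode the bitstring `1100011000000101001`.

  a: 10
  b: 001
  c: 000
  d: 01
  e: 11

ececcaad

Read left to right; each codeword is recognised as soon as it completes (prefix code):
  11→e | 000→c | 11→e | 000→c | 000→c | 10→a | 10→a | 01→d
Decoded message: ececcaad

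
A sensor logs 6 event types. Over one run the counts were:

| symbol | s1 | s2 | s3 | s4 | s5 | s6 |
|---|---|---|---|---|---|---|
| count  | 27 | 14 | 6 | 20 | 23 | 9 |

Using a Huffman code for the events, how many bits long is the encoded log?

Greedily combine the two least-frequent nodes:
s3(6) + s6(9) → 15
s2(14) + 15 → 29
s4(20) + s5(23) → 43
s1(27) + 29 → 56
43 + 56 → 99
Each symbol's bit-cost is frequency × depth; summing gives 242 bits (equivalently 15 + 29 + 43 + 56 + 99).

242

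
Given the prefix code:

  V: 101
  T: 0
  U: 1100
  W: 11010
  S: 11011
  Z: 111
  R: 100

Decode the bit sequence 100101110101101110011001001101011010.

Read left to right; each codeword is recognised as soon as it completes (prefix code):
  100→R | 101→V | 11010→W | 11011→S | 100→R | 1100→U | 100→R | 11010→W | 11010→W
Decoded message: RVWSRURWW

RVWSRURWW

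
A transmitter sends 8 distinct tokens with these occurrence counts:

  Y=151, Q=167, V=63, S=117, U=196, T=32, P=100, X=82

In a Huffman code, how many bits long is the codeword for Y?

3

Repeatedly merge the two smallest:
combine T(32), V(63) → 95
combine X(82), 95 → 177
combine P(100), S(117) → 217
combine Y(151), Q(167) → 318
combine 177, U(196) → 373
combine 217, 318 → 535
combine 373, 535 → 908
Y's leaf is at depth 3, giving a 3-bit codeword.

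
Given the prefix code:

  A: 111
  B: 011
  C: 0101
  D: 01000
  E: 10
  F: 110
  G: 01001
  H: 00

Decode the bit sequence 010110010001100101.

CEDFC

Read left to right; each codeword is recognised as soon as it completes (prefix code):
  0101→C | 10→E | 01000→D | 110→F | 0101→C
Decoded message: CEDFC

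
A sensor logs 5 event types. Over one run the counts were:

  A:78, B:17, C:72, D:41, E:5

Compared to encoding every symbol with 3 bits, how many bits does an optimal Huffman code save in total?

Fixed-length: 3 bits × 213 symbols = 639 bits.
Huffman merges:
E(5) + B(17) → 22
22 + D(41) → 63
63 + C(72) → 135
A(78) + 135 → 213
Huffman total = 22 + 63 + 135 + 213 = 433 bits.
Saving = 639 − 433 = 206 bits.

206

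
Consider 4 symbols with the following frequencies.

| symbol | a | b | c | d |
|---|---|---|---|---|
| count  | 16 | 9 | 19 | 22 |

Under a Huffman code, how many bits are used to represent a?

Huffman merges, smallest pair first:
merge b(9) and a(16): 25
merge c(19) and d(22): 41
merge 25 and 41: 66
The subtree containing a is merged 2 times, so code length = 2.

2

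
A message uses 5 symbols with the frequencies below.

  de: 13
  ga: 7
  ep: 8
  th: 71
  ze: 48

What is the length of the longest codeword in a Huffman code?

4

Merge the two lowest-weight nodes at each step:
ga(7) + ep(8) → 15
de(13) + 15 → 28
28 + ze(48) → 76
th(71) + 76 → 147
The rarest symbols sit at the bottom; the longest codeword is 4 bits.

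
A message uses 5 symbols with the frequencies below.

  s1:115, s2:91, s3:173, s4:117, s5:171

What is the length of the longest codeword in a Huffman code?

3

Merge the two lowest-weight nodes at each step:
combine s2(91), s1(115) → 206
combine s4(117), s5(171) → 288
combine s3(173), 206 → 379
combine 288, 379 → 667
The first pair merged (s2, s1) ends up deepest, at depth 3.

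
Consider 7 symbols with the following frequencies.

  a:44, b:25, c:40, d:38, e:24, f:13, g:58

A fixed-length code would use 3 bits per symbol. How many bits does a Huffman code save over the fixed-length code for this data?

Fixed-length: 3 bits × 242 symbols = 726 bits.
Huffman merges:
f(13) + e(24) → 37
b(25) + 37 → 62
d(38) + c(40) → 78
a(44) + g(58) → 102
62 + 78 → 140
102 + 140 → 242
Huffman total = 37 + 62 + 78 + 102 + 140 + 242 = 661 bits.
Saving = 726 − 661 = 65 bits.

65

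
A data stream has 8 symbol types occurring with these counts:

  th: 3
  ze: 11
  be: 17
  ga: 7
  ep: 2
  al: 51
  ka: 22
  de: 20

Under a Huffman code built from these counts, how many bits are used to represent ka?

Build the tree from the bottom:
combine ep(2), th(3) → 5
combine 5, ga(7) → 12
combine ze(11), 12 → 23
combine be(17), de(20) → 37
combine ka(22), 23 → 45
combine 37, 45 → 82
combine al(51), 82 → 133
The subtree containing ka is merged 3 times, so code length = 3.

3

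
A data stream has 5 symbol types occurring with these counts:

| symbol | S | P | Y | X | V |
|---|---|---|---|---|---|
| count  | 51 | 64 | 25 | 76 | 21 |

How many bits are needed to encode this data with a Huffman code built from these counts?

Build the Huffman tree bottom-up:
V(21) + Y(25) → 46
46 + S(51) → 97
P(64) + X(76) → 140
97 + 140 → 237
Each symbol's bit-cost is frequency × depth; summing gives 520 bits (equivalently 46 + 97 + 140 + 237).

520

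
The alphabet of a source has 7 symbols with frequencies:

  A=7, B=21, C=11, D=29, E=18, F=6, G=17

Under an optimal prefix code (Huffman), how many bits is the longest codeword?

4

Merge the two lowest-weight nodes at each step:
merge F(6) and A(7): 13
merge C(11) and 13: 24
merge G(17) and E(18): 35
merge B(21) and 24: 45
merge D(29) and 35: 64
merge 45 and 64: 109
Maximum depth reached is 4.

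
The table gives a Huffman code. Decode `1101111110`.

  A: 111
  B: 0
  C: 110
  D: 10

Read left to right; each codeword is recognised as soon as it completes (prefix code):
  110→C | 111→A | 111→A | 0→B
Decoded message: CAAB

CAAB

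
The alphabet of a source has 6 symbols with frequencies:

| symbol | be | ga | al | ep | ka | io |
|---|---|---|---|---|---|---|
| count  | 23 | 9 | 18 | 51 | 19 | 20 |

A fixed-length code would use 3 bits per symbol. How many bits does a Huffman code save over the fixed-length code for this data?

Fixed-length: 3 bits × 140 symbols = 420 bits.
Huffman merges:
combine ga(9), al(18) → 27
combine ka(19), io(20) → 39
combine be(23), 27 → 50
combine 39, 50 → 89
combine ep(51), 89 → 140
Huffman total = 27 + 39 + 50 + 89 + 140 = 345 bits.
Saving = 420 − 345 = 75 bits.

75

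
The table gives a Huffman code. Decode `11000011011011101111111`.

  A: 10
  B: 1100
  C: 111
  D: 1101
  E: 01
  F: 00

Read left to right; each codeword is recognised as soon as it completes (prefix code):
  1100→B | 00→F | 1101→D | 10→A | 111→C | 01→E | 111→C | 111→C
Decoded message: BFDACECC

BFDACECC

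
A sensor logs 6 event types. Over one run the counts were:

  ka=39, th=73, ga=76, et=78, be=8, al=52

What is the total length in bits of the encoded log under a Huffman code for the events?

Build the Huffman tree bottom-up:
merge be(8) and ka(39): 47
merge 47 and al(52): 99
merge th(73) and ga(76): 149
merge et(78) and 99: 177
merge 149 and 177: 326
The encoded length is the sum of every internal node's weight: 47 + 99 + 149 + 177 + 326 = 798 bits.

798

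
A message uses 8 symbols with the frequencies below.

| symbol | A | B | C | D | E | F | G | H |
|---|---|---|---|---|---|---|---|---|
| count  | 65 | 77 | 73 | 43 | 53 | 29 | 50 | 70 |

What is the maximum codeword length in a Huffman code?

4

Merge the two lowest-weight nodes at each step:
combine F(29), D(43) → 72
combine G(50), E(53) → 103
combine A(65), H(70) → 135
combine 72, C(73) → 145
combine B(77), 103 → 180
combine 135, 145 → 280
combine 180, 280 → 460
The first pair merged (F, D) ends up deepest, at depth 4.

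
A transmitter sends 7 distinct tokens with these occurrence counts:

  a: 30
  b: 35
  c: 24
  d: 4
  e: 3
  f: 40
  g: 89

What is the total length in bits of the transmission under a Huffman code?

Merge the two smallest weights repeatedly:
merge e(3) and d(4): 7
merge 7 and c(24): 31
merge a(30) and 31: 61
merge b(35) and f(40): 75
merge 61 and 75: 136
merge g(89) and 136: 225
Each symbol's bit-cost is frequency × depth; summing gives 535 bits (equivalently 7 + 31 + 61 + 75 + 136 + 225).

535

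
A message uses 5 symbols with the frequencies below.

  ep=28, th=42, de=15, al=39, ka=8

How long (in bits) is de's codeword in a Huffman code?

3

Repeatedly merge the two smallest:
merge ka(8) and de(15): 23
merge 23 and ep(28): 51
merge al(39) and th(42): 81
merge 51 and 81: 132
The subtree containing de is merged 3 times, so code length = 3.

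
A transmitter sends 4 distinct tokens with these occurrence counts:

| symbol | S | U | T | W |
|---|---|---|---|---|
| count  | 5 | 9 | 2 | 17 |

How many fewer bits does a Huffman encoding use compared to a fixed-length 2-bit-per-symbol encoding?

Fixed-length: 2 bits × 33 symbols = 66 bits.
Huffman merges:
T(2) + S(5) → 7
7 + U(9) → 16
16 + W(17) → 33
Huffman total = 7 + 16 + 33 = 56 bits.
Saving = 66 − 56 = 10 bits.

10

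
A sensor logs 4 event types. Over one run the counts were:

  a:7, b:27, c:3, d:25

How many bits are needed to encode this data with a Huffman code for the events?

Greedily combine the two least-frequent nodes:
c(3) + a(7) → 10
10 + d(25) → 35
b(27) + 35 → 62
Total encoded bits = sum of merged weights = 10 + 35 + 62 = 107.

107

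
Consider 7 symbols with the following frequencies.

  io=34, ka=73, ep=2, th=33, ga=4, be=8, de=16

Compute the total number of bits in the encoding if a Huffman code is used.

Greedily combine the two least-frequent nodes:
combine ep(2), ga(4) → 6
combine 6, be(8) → 14
combine 14, de(16) → 30
combine 30, th(33) → 63
combine io(34), 63 → 97
combine ka(73), 97 → 170
Each symbol's bit-cost is frequency × depth; summing gives 380 bits (equivalently 6 + 14 + 30 + 63 + 97 + 170).

380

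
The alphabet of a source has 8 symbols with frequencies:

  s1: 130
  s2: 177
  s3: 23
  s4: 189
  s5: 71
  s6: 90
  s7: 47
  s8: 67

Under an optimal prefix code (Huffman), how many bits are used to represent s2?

Huffman merges, smallest pair first:
s3(23) + s7(47) → 70
s8(67) + 70 → 137
s5(71) + s6(90) → 161
s1(130) + 137 → 267
161 + s2(177) → 338
s4(189) + 267 → 456
338 + 456 → 794
s2 sits 2 levels below the root, so its codeword is 2 bits.

2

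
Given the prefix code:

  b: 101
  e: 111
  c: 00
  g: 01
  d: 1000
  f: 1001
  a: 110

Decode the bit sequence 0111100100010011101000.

Read left to right; each codeword is recognised as soon as it completes (prefix code):
  01→g | 111→e | 00→c | 1000→d | 1001→f | 110→a | 1000→d
Decoded message: gecdfad

gecdfad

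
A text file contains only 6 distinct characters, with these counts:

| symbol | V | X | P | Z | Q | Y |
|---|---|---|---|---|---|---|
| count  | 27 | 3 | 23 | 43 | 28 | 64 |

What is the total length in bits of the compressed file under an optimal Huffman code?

455

Build the Huffman tree bottom-up:
merge X(3) and P(23): 26
merge 26 and V(27): 53
merge Q(28) and Z(43): 71
merge 53 and Y(64): 117
merge 71 and 117: 188
Each symbol's bit-cost is frequency × depth; summing gives 455 bits (equivalently 26 + 53 + 71 + 117 + 188).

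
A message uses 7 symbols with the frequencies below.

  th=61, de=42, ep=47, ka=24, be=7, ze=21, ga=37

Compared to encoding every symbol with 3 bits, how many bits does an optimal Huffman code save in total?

Fixed-length: 3 bits × 239 symbols = 717 bits.
Huffman merges:
combine be(7), ze(21) → 28
combine ka(24), 28 → 52
combine ga(37), de(42) → 79
combine ep(47), 52 → 99
combine th(61), 79 → 140
combine 99, 140 → 239
Huffman total = 28 + 52 + 79 + 99 + 140 + 239 = 637 bits.
Saving = 717 − 637 = 80 bits.

80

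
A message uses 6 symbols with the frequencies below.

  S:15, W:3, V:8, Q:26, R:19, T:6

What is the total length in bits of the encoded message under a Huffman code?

180

Greedily combine the two least-frequent nodes:
W(3) + T(6) → 9
V(8) + 9 → 17
S(15) + 17 → 32
R(19) + Q(26) → 45
32 + 45 → 77
The encoded length is the sum of every internal node's weight: 9 + 17 + 32 + 45 + 77 = 180 bits.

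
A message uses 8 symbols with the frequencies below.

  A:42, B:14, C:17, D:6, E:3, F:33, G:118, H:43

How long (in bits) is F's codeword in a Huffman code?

3

Huffman merges, smallest pair first:
E(3) + D(6) → 9
9 + B(14) → 23
C(17) + 23 → 40
F(33) + 40 → 73
A(42) + H(43) → 85
73 + 85 → 158
G(118) + 158 → 276
F sits 3 levels below the root, so its codeword is 3 bits.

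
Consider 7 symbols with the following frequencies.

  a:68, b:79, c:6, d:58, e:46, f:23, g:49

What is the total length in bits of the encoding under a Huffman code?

Merge the two smallest weights repeatedly:
merge c(6) and f(23): 29
merge 29 and e(46): 75
merge g(49) and d(58): 107
merge a(68) and 75: 143
merge b(79) and 107: 186
merge 143 and 186: 329
Each symbol's bit-cost is frequency × depth; summing gives 869 bits (equivalently 29 + 75 + 107 + 143 + 186 + 329).

869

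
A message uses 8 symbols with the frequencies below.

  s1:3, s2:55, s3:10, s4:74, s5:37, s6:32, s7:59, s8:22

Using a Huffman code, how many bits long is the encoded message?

Greedily combine the two least-frequent nodes:
combine s1(3), s3(10) → 13
combine 13, s8(22) → 35
combine s6(32), 35 → 67
combine s5(37), s2(55) → 92
combine s7(59), 67 → 126
combine s4(74), 92 → 166
combine 126, 166 → 292
Each symbol's bit-cost is frequency × depth; summing gives 791 bits (equivalently 13 + 35 + 67 + 92 + 126 + 166 + 292).

791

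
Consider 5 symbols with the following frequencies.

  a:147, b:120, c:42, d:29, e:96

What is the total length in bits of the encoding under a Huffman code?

Build the Huffman tree bottom-up:
merge d(29) and c(42): 71
merge 71 and e(96): 167
merge b(120) and a(147): 267
merge 167 and 267: 434
The encoded length is the sum of every internal node's weight: 71 + 167 + 267 + 434 = 939 bits.

939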